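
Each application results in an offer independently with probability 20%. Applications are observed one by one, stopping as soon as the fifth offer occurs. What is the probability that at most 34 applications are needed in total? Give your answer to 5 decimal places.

0.83814

Finishing within 34 applications ⇔ at least 5 successes in the first 34. With X ~ Binomial(34, 0.20), P(Y ≤ 34) = 1 − P(X ≤ 4).
  k=0: C(34,0)·0.20^0·0.80^34 = 0.0005071
  k=1: C(34,1)·0.20^1·0.80^33 = 0.0043100
  k=2: C(34,2)·0.20^2·0.80^32 = 0.0177788
  k=3: C(34,3)·0.20^3·0.80^31 = 0.0474101
  k=4: C(34,4)·0.20^4·0.80^30 = 0.0918571
1 − 0.1618631 = 0.8381369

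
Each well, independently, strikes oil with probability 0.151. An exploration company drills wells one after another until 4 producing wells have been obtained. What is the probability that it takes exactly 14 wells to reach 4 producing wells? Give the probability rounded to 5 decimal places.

0.02893

Y = trial on which the fourth success occurs; negative binomial, r=4, p=0.151.
P(Y=14) = C(13,3) · p^4 · (1−p)^10
= 286 · 0.00051989 · 0.19457 = 0.0289302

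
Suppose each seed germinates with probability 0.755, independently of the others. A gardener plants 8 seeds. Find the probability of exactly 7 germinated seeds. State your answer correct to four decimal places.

0.2741

X ~ Binomial(n=8, p=0.755).
P(X=7) = C(8,7) · p^7 · (1−p)^1
= 8 · 0.13984 · 0.245 = 0.274085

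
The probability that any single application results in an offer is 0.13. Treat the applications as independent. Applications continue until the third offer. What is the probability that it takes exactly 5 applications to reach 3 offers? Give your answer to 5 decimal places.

0.00998

Y = trial on which the third success occurs; negative binomial, r=3, p=0.13.
P(Y=5) = C(4,2) · p^3 · (1−p)^2
= 6 · 0.002197 · 0.7569 = 0.0099775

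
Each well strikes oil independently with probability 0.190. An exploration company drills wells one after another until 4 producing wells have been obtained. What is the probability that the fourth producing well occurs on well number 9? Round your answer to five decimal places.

Y = trial on which the fourth success occurs; negative binomial, r=4, p=0.19.
P(Y=9) = C(8,3) · p^4 · (1−p)^5
= 56 · 0.0013032 · 0.34868 = 0.0254465

0.02545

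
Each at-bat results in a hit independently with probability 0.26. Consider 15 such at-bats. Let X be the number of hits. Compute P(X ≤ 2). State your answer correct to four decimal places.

0.2101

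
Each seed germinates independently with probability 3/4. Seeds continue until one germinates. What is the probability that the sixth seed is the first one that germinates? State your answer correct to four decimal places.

0.0007

Geometric (trials to first success), p = 0.75.
P(Y = 6) = (1−p)^5 · p = 0.00097656 · 0.75 = 0.000732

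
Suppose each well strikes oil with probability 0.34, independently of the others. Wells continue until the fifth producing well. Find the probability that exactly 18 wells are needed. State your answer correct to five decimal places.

0.04876

Y = trial on which the fifth success occurs; negative binomial, r=5, p=0.34.
P(Y=18) = C(17,4) · p^5 · (1−p)^13
= 2380 · 0.0045435 · 0.0045089 = 0.0487576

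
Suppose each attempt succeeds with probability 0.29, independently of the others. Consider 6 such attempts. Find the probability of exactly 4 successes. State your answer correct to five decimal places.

0.05348

X ~ Binomial(n=6, p=0.29).
P(X=4) = C(6,4) · p^4 · (1−p)^2
= 15 · 0.0070728 · 0.5041 = 0.0534811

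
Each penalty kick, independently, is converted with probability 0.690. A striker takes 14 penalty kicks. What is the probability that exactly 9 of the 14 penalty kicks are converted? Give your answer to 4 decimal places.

0.2032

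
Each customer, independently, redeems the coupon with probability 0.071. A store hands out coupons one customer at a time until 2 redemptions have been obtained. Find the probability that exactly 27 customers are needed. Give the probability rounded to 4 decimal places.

Y = trial on which the second success occurs; negative binomial, r=2, p=0.071.
P(Y=27) = C(26,1) · p^2 · (1−p)^25
= 26 · 0.005041 · 0.15863 = 0.020791

0.0208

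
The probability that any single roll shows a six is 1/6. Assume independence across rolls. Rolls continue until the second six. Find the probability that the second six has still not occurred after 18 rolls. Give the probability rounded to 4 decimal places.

0.1728

Needing more than 18 rolls ⇔ fewer than 2 successes in the first 18. With X ~ Binomial(18, 0.166667), P(Y > 18) = P(X ≤ 1).
  k=0: C(18,0)·0.166667^0·0.833333^18 = 0.037561
  k=1: C(18,1)·0.166667^1·0.833333^17 = 0.135220
P(X ≤ 1) = 0.172781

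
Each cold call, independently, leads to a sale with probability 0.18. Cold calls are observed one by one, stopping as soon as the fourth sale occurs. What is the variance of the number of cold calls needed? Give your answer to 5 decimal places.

Y = total cold calls until the fourth success; negative binomial with r=4, p=0.18.
Var(Y) = r(1−p)/p² = 4·0.82 / 0.18² = 101.2345679

101.23457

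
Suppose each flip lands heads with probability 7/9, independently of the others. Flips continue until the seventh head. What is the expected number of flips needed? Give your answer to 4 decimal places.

Y = total flips until the seventh success; negative binomial with r=7, p=0.777778.
E[Y] = r / p = 7 / 0.777778 = 9.000000

9.0000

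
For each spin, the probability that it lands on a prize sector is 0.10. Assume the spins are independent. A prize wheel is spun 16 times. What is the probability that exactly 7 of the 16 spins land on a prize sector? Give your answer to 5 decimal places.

X ~ Binomial(n=16, p=0.10).
P(X=7) = C(16,7) · p^7 · (1−p)^9
= 11440 · 1e-07 · 0.38742 = 0.0004432

0.00044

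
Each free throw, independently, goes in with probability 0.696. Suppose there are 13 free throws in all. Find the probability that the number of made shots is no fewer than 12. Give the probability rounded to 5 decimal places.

X ~ Binomial(13, 0.696); P(X ≥ 12) = Σ C(13,k) p^k (1−p)^(13−k) over k:
  k=12: C(13,12)·0.696^12·0.304^1 = 0.0510655
  k=13: C(13,13)·0.696^13·0.304^0 = 0.0089933
Total = 0.0600588

0.06006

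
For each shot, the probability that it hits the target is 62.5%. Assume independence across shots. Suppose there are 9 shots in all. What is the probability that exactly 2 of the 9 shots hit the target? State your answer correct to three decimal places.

0.015

X ~ Binomial(n=9, p=0.625).
P(X=2) = C(9,2) · p^2 · (1−p)^7
= 36 · 0.39062 · 0.0010428 = 0.01466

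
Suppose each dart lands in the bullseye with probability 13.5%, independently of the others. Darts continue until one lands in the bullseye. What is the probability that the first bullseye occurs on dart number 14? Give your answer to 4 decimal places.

0.0205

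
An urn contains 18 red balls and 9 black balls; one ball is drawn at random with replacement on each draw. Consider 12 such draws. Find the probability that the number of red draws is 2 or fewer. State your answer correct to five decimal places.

0.00054

X ~ Binomial(12, 0.666667); P(X ≤ 2) = Σ C(12,k) p^k (1−p)^(12−k) over k:
  k=0: C(12,0)·0.666667^0·0.333333^12 = 0.0000019
  k=1: C(12,1)·0.666667^1·0.333333^11 = 0.0000452
  k=2: C(12,2)·0.666667^2·0.333333^10 = 0.0004968
Total = 0.0005438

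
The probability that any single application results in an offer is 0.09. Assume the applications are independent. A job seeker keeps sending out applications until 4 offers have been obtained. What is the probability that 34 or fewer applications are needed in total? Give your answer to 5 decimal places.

Finishing within 34 applications ⇔ at least 4 successes in the first 34. With X ~ Binomial(34, 0.09), P(Y ≤ 34) = 1 − P(X ≤ 3).
  k=0: C(34,0)·0.09^0·0.91^34 = 0.0404956
  k=1: C(34,1)·0.09^1·0.91^33 = 0.1361719
  k=2: C(34,2)·0.09^2·0.91^32 = 0.2222145
  k=3: C(34,3)·0.09^3·0.91^31 = 0.2344241
1 − 0.6333060 = 0.3666940

0.36669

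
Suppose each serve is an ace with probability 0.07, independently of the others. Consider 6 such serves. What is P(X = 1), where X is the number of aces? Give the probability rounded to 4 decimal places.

0.2922

X ~ Binomial(n=6, p=0.07).
P(X=1) = C(6,1) · p^1 · (1−p)^5
= 6 · 0.07 · 0.69569 = 0.292189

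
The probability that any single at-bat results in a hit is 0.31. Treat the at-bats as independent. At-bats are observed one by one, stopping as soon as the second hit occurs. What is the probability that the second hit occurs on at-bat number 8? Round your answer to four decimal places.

0.0726

Y = trial on which the second success occurs; negative binomial, r=2, p=0.31.
P(Y=8) = C(7,1) · p^2 · (1−p)^6
= 7 · 0.0961 · 0.10792 = 0.072597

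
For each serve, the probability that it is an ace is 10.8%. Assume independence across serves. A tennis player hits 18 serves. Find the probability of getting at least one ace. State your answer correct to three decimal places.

P(at least one) = 1 − P(none) = 1 − (1 − 0.108)^18
= 1 − 0.12781 = 0.87219

0.872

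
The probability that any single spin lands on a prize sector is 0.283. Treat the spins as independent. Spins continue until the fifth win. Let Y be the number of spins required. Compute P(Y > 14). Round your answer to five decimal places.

0.63943

Needing more than 14 spins ⇔ fewer than 5 successes in the first 14. With X ~ Binomial(14, 0.283), P(Y > 14) = P(X ≤ 4).
  k=0: C(14,0)·0.283^0·0.717^14 = 0.0094900
  k=1: C(14,1)·0.283^1·0.717^13 = 0.0524401
  k=2: C(14,2)·0.283^2·0.717^12 = 0.1345377
  k=3: C(14,3)·0.283^3·0.717^11 = 0.2124083
  k=4: C(14,4)·0.283^4·0.717^10 = 0.2305533
P(X ≤ 4) = 0.6394295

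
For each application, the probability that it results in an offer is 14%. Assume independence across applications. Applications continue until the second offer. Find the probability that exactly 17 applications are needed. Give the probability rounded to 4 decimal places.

Y = trial on which the second success occurs; negative binomial, r=2, p=0.14.
P(Y=17) = C(16,1) · p^2 · (1−p)^15
= 16 · 0.0196 · 0.10411 = 0.032648

0.0326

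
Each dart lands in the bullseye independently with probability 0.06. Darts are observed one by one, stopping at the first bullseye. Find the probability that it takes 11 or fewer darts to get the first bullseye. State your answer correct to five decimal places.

0.49370

Y = number of darts to the first success; geometric, p = 0.06.
P(Y ≤ 11) = 1 − (1−p)^11 = 1 − 0.5062982 = 0.4937018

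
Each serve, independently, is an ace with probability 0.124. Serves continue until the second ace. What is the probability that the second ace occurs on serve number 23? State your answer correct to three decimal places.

Y = trial on which the second success occurs; negative binomial, r=2, p=0.124.
P(Y=23) = C(22,1) · p^2 · (1−p)^21
= 22 · 0.015376 · 0.062028 = 0.02098

0.021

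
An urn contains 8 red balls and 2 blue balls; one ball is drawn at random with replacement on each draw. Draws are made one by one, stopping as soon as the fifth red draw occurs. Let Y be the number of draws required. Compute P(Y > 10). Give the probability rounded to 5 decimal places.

0.00637

Needing more than 10 draws ⇔ fewer than 5 successes in the first 10. With X ~ Binomial(10, 0.80), P(Y > 10) = P(X ≤ 4).
  k=0: C(10,0)·0.80^0·0.20^10 = 0.0000001
  k=1: C(10,1)·0.80^1·0.20^9 = 0.0000041
  k=2: C(10,2)·0.80^2·0.20^8 = 0.0000737
  k=3: C(10,3)·0.80^3·0.20^7 = 0.0007864
  k=4: C(10,4)·0.80^4·0.20^6 = 0.0055050
P(X ≤ 4) = 0.0063694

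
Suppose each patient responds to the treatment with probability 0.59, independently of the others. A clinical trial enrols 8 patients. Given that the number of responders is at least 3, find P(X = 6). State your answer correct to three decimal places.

X ~ Binomial(8, 0.59). Want P(X=6 | X≥3) = P(X=6) / P(X≥3).
P(X=6) = C(8,6)·0.59^6·0.41^2 = 0.19854
P(X≥3) = 1 − 0.00080 − 0.00919 − 0.04630 = 0.94371
Ratio = 0.19854 / 0.94371 = 0.21038

0.210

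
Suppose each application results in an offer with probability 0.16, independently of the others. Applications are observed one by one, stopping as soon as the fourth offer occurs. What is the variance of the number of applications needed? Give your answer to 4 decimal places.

Y = total applications until the fourth success; negative binomial with r=4, p=0.16.
Var(Y) = r(1−p)/p² = 4·0.84 / 0.16² = 131.250000

131.2500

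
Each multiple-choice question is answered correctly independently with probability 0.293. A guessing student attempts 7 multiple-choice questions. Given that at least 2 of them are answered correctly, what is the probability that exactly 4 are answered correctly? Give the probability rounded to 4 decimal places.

0.1391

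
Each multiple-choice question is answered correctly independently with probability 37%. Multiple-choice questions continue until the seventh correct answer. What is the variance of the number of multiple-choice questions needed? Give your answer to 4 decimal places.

Y = total multiple-choice questions until the seventh success; negative binomial with r=7, p=0.37.
Var(Y) = r(1−p)/p² = 7·0.63 / 0.37² = 32.213294

32.2133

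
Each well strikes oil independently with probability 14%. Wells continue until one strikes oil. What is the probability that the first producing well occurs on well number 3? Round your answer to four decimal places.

0.1035

Geometric (trials to first success), p = 0.14.
P(Y = 3) = (1−p)^2 · p = 0.7396 · 0.14 = 0.103544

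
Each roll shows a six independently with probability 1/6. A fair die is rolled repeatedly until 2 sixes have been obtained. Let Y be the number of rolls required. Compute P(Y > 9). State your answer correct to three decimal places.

0.543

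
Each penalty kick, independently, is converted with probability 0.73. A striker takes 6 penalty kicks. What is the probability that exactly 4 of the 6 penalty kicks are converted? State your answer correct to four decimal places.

0.3105

X ~ Binomial(n=6, p=0.73).
P(X=4) = C(6,4) · p^4 · (1−p)^2
= 15 · 0.28398 · 0.0729 = 0.310535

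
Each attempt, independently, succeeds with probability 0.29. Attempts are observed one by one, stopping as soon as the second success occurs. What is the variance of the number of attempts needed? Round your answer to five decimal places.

16.88466

Y = total attempts until the second success; negative binomial with r=2, p=0.29.
Var(Y) = r(1−p)/p² = 2·0.71 / 0.29² = 16.8846611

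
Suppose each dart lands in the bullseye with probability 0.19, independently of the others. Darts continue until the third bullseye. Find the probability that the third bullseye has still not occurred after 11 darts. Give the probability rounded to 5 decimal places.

0.65059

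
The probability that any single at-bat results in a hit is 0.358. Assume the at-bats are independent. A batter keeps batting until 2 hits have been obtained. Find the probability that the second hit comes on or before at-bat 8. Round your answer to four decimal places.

Finishing within 8 at-bats ⇔ at least 2 successes in the first 8. With X ~ Binomial(8, 0.358), P(Y ≤ 8) = 1 − P(X ≤ 1).
  k=0: C(8,0)·0.358^0·0.642^8 = 0.028859
  k=1: C(8,1)·0.358^1·0.642^7 = 0.128741
1 − 0.157600 = 0.842400

0.8424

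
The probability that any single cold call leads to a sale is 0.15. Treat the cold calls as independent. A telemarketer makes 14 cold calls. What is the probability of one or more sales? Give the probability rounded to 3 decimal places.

0.897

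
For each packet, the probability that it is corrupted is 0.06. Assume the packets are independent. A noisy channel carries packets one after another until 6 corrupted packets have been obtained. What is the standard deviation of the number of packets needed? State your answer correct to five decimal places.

39.58114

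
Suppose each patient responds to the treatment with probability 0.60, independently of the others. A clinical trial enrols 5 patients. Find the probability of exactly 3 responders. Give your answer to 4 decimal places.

0.3456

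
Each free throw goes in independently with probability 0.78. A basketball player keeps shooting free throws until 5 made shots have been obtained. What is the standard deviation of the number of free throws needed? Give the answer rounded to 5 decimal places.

Y = total free throws until the fifth success; negative binomial with r=5, p=0.78.
SD(Y) = √[r(1−p)/p²] = √(1.8080210) = 1.3446267

1.34463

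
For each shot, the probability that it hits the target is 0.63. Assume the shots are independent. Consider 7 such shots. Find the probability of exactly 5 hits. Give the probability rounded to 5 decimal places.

X ~ Binomial(n=7, p=0.63).
P(X=5) = C(7,5) · p^5 · (1−p)^2
= 21 · 0.099244 · 0.1369 = 0.2853156

0.28532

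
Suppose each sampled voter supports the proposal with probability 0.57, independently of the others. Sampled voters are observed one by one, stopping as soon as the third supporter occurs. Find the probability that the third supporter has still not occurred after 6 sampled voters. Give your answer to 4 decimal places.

Needing more than 6 sampled voters ⇔ fewer than 3 successes in the first 6. With X ~ Binomial(6, 0.57), P(Y > 6) = P(X ≤ 2).
  k=0: C(6,0)·0.57^0·0.43^6 = 0.006321
  k=1: C(6,1)·0.57^1·0.43^5 = 0.050277
  k=2: C(6,2)·0.57^2·0.43^4 = 0.166615
P(X ≤ 2) = 0.223214

0.2232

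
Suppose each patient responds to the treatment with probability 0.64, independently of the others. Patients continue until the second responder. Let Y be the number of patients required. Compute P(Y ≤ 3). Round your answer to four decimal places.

Finishing within 3 patients ⇔ at least 2 successes in the first 3. With X ~ Binomial(3, 0.64), P(Y ≤ 3) = 1 − P(X ≤ 1).
  k=0: C(3,0)·0.64^0·0.36^3 = 0.046656
  k=1: C(3,1)·0.64^1·0.36^2 = 0.248832
1 − 0.295488 = 0.704512

0.7045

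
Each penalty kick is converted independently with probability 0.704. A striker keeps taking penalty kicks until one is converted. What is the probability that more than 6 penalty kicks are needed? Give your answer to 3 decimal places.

0.001

Y = number of penalty kicks to the first success; geometric, p = 0.704.
P(Y > 6) = P(first 6 all fail) = (1−p)^6 = 0.00067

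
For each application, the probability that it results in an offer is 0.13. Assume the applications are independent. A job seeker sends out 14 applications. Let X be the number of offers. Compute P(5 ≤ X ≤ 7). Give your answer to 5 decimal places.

0.02680

X ~ Binomial(14, 0.13); P(5 ≤ X ≤ 7) = Σ C(14,k) p^k (1−p)^(14−k) over k:
  k=5: C(14,5)·0.13^5·0.87^9 = 0.0212253
  k=6: C(14,6)·0.13^6·0.87^8 = 0.0047574
  k=7: C(14,7)·0.13^7·0.87^7 = 0.0008124
Total = 0.0267951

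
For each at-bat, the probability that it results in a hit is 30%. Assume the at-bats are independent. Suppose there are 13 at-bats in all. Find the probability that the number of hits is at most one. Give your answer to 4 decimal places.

0.0637

X ~ Binomial(13, 0.30); P(X ≤ 1) = Σ C(13,k) p^k (1−p)^(13−k) over k:
  k=0: C(13,0)·0.30^0·0.70^13 = 0.009689
  k=1: C(13,1)·0.30^1·0.70^12 = 0.053981
Total = 0.063670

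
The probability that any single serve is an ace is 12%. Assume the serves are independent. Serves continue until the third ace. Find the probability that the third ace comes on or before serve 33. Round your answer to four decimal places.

0.7745

Finishing within 33 serves ⇔ at least 3 successes in the first 33. With X ~ Binomial(33, 0.12), P(Y ≤ 33) = 1 − P(X ≤ 2).
  k=0: C(33,0)·0.12^0·0.88^33 = 0.014721
  k=1: C(33,1)·0.12^1·0.88^32 = 0.066243
  k=2: C(33,2)·0.12^2·0.88^31 = 0.144530
1 − 0.225494 = 0.774506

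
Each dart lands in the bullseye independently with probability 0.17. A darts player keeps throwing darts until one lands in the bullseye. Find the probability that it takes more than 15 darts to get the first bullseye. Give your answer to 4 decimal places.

Y = number of darts to the first success; geometric, p = 0.17.
P(Y > 15) = P(first 15 all fail) = (1−p)^15 = 0.061118

0.0611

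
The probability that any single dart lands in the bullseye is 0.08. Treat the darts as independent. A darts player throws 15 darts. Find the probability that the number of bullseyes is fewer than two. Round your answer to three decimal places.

0.660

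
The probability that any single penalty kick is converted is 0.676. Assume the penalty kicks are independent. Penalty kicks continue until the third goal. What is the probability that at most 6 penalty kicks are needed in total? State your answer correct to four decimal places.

Finishing within 6 penalty kicks ⇔ at least 3 successes in the first 6. With X ~ Binomial(6, 0.676), P(Y ≤ 6) = 1 − P(X ≤ 2).
  k=0: C(6,0)·0.676^0·0.324^6 = 0.001157
  k=1: C(6,1)·0.676^1·0.324^5 = 0.014482
  k=2: C(6,2)·0.676^2·0.324^4 = 0.075538
1 − 0.091177 = 0.908823

0.9088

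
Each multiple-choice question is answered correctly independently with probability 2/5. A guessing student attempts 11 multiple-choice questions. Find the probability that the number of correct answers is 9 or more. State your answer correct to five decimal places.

X ~ Binomial(11, 0.40); P(X ≥ 9) = Σ C(11,k) p^k (1−p)^(11−k) over k:
  k=9: C(11,9)·0.40^9·0.60^2 = 0.0051905
  k=10: C(11,10)·0.40^10·0.60^1 = 0.0006921
  k=11: C(11,11)·0.40^11·0.60^0 = 0.0000419
Total = 0.0059245

0.00592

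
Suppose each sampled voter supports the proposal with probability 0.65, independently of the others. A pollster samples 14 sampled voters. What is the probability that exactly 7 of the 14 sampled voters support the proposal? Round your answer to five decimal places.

X ~ Binomial(n=14, p=0.65).
P(X=7) = C(14,7) · p^7 · (1−p)^7
= 3432 · 0.049022 · 0.00064339 = 0.1082473

0.10825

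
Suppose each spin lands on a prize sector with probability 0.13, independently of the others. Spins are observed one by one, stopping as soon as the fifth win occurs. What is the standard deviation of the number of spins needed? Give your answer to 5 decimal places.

16.04358

Y = total spins until the fifth success; negative binomial with r=5, p=0.13.
SD(Y) = √[r(1−p)/p²] = √(257.3964497) = 16.0435797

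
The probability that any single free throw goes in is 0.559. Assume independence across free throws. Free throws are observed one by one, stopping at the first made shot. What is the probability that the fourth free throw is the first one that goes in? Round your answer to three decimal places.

0.048

Geometric (trials to first success), p = 0.559.
P(Y = 4) = (1−p)^3 · p = 0.085766 · 0.559 = 0.04794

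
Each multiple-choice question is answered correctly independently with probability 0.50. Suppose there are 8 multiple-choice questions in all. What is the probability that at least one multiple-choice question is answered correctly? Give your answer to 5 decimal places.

0.99609

P(at least one) = 1 − P(none) = 1 − (1 − 0.50)^8
= 1 − 0.0039062 = 0.9960938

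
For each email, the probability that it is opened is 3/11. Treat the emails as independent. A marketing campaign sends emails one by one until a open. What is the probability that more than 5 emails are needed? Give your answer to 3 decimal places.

0.203

Y = number of emails to the first success; geometric, p = 0.272727.
P(Y > 5) = P(first 5 all fail) = (1−p)^5 = 0.20346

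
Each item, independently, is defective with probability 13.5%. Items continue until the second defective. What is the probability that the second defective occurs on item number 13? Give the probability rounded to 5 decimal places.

Y = trial on which the second success occurs; negative binomial, r=2, p=0.135.
P(Y=13) = C(12,1) · p^2 · (1−p)^11
= 12 · 0.018225 · 0.20285 = 0.0443635

0.04436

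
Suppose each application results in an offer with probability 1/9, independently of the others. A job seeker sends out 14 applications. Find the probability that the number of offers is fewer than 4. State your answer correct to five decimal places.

0.93872

X ~ Binomial(14, 0.111111); P(X ≤ 3) = Σ C(14,k) p^k (1−p)^(14−k) over k:
  k=0: C(14,0)·0.111111^0·0.888889^14 = 0.1922493
  k=1: C(14,1)·0.111111^1·0.888889^13 = 0.3364362
  k=2: C(14,2)·0.111111^2·0.888889^12 = 0.2733544
  k=3: C(14,3)·0.111111^3·0.888889^11 = 0.1366772
Total = 0.9387171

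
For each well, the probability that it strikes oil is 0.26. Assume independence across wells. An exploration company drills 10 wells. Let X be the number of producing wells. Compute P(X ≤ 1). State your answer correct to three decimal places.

0.222

X ~ Binomial(10, 0.26); P(X ≤ 1) = Σ C(10,k) p^k (1−p)^(10−k) over k:
  k=0: C(10,0)·0.26^0·0.74^10 = 0.04924
  k=1: C(10,1)·0.26^1·0.74^9 = 0.17301
Total = 0.22224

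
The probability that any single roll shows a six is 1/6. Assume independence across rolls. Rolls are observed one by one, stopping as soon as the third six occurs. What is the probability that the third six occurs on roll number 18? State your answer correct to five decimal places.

0.04087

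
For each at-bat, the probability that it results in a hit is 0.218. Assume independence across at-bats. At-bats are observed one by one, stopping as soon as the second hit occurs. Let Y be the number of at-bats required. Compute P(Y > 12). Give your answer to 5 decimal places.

0.22725

Needing more than 12 at-bats ⇔ fewer than 2 successes in the first 12. With X ~ Binomial(12, 0.218), P(Y > 12) = P(X ≤ 1).
  k=0: C(12,0)·0.218^0·0.782^12 = 0.0522975
  k=1: C(12,1)·0.218^1·0.782^11 = 0.1749492
P(X ≤ 1) = 0.2272467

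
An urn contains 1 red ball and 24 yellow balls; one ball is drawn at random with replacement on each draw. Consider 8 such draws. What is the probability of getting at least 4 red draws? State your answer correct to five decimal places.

0.00016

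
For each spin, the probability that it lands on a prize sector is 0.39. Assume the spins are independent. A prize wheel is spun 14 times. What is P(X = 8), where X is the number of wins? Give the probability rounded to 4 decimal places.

X ~ Binomial(n=14, p=0.39).
P(X=8) = C(14,8) · p^8 · (1−p)^6
= 3003 · 0.0005352 · 0.05152 = 0.082804

0.0828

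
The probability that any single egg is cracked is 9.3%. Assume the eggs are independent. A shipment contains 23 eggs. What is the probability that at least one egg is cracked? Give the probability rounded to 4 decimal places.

0.8941

P(at least one) = 1 − P(none) = 1 − (1 − 0.093)^23
= 1 − 0.105917 = 0.894083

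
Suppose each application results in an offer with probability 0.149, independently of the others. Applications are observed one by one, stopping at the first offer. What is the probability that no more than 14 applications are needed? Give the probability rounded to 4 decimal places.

0.8955

Y = number of applications to the first success; geometric, p = 0.149.
P(Y ≤ 14) = 1 − (1−p)^14 = 1 − 0.104475 = 0.895525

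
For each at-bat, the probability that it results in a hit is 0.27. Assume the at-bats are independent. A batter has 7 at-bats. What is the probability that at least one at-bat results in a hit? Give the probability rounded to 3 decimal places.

0.890

P(at least one) = 1 − P(none) = 1 − (1 − 0.27)^7
= 1 − 0.11047 = 0.88953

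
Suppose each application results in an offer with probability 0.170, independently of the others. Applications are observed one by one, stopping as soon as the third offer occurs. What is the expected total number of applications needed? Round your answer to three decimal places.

Y = total applications until the third success; negative binomial with r=3, p=0.17.
E[Y] = r / p = 3 / 0.17 = 17.64706

17.647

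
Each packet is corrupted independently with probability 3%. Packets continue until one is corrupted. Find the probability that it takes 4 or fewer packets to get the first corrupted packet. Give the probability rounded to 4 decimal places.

0.1147

Y = number of packets to the first success; geometric, p = 0.03.
P(Y ≤ 4) = 1 − (1−p)^4 = 1 − 0.885293 = 0.114707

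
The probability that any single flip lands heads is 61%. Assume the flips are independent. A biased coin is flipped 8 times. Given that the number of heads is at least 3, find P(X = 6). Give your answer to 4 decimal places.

0.2295

X ~ Binomial(8, 0.61). Want P(X=6 | X≥3) = P(X=6) / P(X≥3).
P(X=6) = C(8,6)·0.61^6·0.39^2 = 0.219415
P(X≥3) = 1 − 0.000535 − 0.006697 − 0.036661 = 0.956107
Ratio = 0.219415 / 0.956107 = 0.229488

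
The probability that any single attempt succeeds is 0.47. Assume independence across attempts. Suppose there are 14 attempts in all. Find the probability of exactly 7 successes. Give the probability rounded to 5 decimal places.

X ~ Binomial(n=14, p=0.47).
P(X=7) = C(14,7) · p^7 · (1−p)^7
= 3432 · 0.0050662 · 0.011747 = 0.2042506

0.20425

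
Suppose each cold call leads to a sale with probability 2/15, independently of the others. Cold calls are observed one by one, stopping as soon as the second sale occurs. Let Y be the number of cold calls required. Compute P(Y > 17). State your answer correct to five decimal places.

Needing more than 17 cold calls ⇔ fewer than 2 successes in the first 17. With X ~ Binomial(17, 0.133333), P(Y > 17) = P(X ≤ 1).
  k=0: C(17,0)·0.133333^0·0.866667^17 = 0.0877982
  k=1: C(17,1)·0.133333^1·0.866667^16 = 0.2296260
P(X ≤ 1) = 0.3174242

0.31742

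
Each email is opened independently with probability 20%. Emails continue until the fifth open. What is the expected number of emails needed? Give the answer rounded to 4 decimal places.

Y = total emails until the fifth success; negative binomial with r=5, p=0.20.
E[Y] = r / p = 5 / 0.20 = 25.000000

25.0000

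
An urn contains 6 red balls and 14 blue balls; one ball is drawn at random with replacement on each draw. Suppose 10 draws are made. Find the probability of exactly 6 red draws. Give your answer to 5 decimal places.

X ~ Binomial(n=10, p=0.30).
P(X=6) = C(10,6) · p^6 · (1−p)^4
= 210 · 0.000729 · 0.2401 = 0.0367569

0.03676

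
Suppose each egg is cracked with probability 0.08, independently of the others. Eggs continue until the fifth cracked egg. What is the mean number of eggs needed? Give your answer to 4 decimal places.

62.5000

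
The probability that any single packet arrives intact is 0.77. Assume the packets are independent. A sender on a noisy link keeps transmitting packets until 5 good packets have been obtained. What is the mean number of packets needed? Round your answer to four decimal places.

6.4935

Y = total packets until the fifth success; negative binomial with r=5, p=0.77.
E[Y] = r / p = 5 / 0.77 = 6.493506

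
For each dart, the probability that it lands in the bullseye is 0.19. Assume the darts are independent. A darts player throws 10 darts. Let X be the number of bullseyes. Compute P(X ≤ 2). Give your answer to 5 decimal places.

0.70778

X ~ Binomial(10, 0.19); P(X ≤ 2) = Σ C(10,k) p^k (1−p)^(10−k) over k:
  k=0: C(10,0)·0.19^0·0.81^10 = 0.1215767
  k=1: C(10,1)·0.19^1·0.81^9 = 0.2851798
  k=2: C(10,2)·0.19^2·0.81^8 = 0.3010231
Total = 0.7077796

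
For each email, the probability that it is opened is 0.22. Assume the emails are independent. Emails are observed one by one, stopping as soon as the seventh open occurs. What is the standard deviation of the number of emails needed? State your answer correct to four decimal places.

10.6212

Y = total emails until the seventh success; negative binomial with r=7, p=0.22.
SD(Y) = √[r(1−p)/p²] = √(112.809917) = 10.621201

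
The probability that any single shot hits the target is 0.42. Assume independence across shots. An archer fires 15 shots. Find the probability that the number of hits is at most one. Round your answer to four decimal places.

X ~ Binomial(15, 0.42); P(X ≤ 1) = Σ C(15,k) p^k (1−p)^(15−k) over k:
  k=0: C(15,0)·0.42^0·0.58^15 = 0.000283
  k=1: C(15,1)·0.42^1·0.58^14 = 0.003071
Total = 0.003354

0.0034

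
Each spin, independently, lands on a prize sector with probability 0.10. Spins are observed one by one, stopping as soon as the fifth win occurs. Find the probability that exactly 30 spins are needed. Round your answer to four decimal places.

0.0171

Y = trial on which the fifth success occurs; negative binomial, r=5, p=0.10.
P(Y=30) = C(29,4) · p^5 · (1−p)^25
= 23751 · 1e-05 · 0.07179 = 0.017051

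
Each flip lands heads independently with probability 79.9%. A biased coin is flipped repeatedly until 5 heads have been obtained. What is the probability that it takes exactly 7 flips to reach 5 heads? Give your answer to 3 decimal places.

0.197

Y = trial on which the fifth success occurs; negative binomial, r=5, p=0.799.
P(Y=7) = C(6,4) · p^5 · (1−p)^2
= 15 · 0.32564 · 0.040401 = 0.19734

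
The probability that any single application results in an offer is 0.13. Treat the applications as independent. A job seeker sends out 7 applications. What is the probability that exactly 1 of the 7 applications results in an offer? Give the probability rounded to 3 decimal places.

X ~ Binomial(n=7, p=0.13).
P(X=1) = C(7,1) · p^1 · (1−p)^6
= 7 · 0.13 · 0.43363 = 0.39460

0.395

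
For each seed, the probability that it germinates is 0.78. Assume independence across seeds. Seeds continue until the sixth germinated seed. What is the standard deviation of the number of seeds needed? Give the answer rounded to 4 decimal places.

1.4730

Y = total seeds until the sixth success; negative binomial with r=6, p=0.78.
SD(Y) = √[r(1−p)/p²] = √(2.169625) = 1.472965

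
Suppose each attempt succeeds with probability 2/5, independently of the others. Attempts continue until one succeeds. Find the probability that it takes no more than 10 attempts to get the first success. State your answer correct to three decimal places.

Y = number of attempts to the first success; geometric, p = 0.40.
P(Y ≤ 10) = 1 − (1−p)^10 = 1 − 0.00605 = 0.99395

0.994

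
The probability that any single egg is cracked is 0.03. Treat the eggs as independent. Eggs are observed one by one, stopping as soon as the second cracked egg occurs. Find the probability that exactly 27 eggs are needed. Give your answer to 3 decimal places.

0.011

Y = trial on which the second success occurs; negative binomial, r=2, p=0.03.
P(Y=27) = C(26,1) · p^2 · (1−p)^25
= 26 · 0.0009 · 0.46697 = 0.01093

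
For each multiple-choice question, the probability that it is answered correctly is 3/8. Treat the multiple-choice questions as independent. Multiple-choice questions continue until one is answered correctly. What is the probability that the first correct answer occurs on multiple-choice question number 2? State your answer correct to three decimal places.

0.234

Geometric (trials to first success), p = 0.375.
P(Y = 2) = (1−p)^1 · p = 0.625 · 0.375 = 0.23438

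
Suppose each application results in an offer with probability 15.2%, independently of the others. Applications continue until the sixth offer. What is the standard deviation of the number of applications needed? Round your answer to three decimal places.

14.840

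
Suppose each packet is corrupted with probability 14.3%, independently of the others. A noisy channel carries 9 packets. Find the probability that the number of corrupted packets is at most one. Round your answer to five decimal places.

0.62384

X ~ Binomial(9, 0.143); P(X ≤ 1) = Σ C(9,k) p^k (1−p)^(9−k) over k:
  k=0: C(9,0)·0.143^0·0.857^9 = 0.2493603
  k=1: C(9,1)·0.143^1·0.857^8 = 0.3744770
Total = 0.6238373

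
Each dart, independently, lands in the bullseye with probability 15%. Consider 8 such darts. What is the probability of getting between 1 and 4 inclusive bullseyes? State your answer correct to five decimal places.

0.72466

X ~ Binomial(8, 0.15); P(1 ≤ X ≤ 4) = Σ C(8,k) p^k (1−p)^(8−k) over k:
  k=1: C(8,1)·0.15^1·0.85^7 = 0.3846925
  k=2: C(8,2)·0.15^2·0.85^6 = 0.2376042
  k=3: C(8,3)·0.15^3·0.85^5 = 0.0838603
  k=4: C(8,4)·0.15^4·0.85^4 = 0.0184986
Total = 0.7246556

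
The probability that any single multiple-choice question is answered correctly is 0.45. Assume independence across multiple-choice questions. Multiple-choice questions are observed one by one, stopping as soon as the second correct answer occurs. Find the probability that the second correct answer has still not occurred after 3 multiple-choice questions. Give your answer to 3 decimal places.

Needing more than 3 multiple-choice questions ⇔ fewer than 2 successes in the first 3. With X ~ Binomial(3, 0.45), P(Y > 3) = P(X ≤ 1).
  k=0: C(3,0)·0.45^0·0.55^3 = 0.16637
  k=1: C(3,1)·0.45^1·0.55^2 = 0.40837
P(X ≤ 1) = 0.57475

0.575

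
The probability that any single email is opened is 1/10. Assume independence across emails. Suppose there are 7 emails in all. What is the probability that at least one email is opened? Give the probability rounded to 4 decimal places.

P(at least one) = 1 − P(none) = 1 − (1 − 0.10)^7
= 1 − 0.478297 = 0.521703

0.5217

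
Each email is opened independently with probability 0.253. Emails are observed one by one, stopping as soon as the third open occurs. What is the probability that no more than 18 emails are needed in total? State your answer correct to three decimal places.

0.871

Finishing within 18 emails ⇔ at least 3 successes in the first 18. With X ~ Binomial(18, 0.253), P(Y ≤ 18) = 1 − P(X ≤ 2).
  k=0: C(18,0)·0.253^0·0.747^18 = 0.00525
  k=1: C(18,1)·0.253^1·0.747^17 = 0.03198
  k=2: C(18,2)·0.253^2·0.747^16 = 0.09206
1 − 0.12928 = 0.87072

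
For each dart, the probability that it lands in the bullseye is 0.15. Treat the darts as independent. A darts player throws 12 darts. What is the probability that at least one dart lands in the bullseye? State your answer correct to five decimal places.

P(at least one) = 1 − P(none) = 1 − (1 − 0.15)^12
= 1 − 0.1422418 = 0.8577582

0.85776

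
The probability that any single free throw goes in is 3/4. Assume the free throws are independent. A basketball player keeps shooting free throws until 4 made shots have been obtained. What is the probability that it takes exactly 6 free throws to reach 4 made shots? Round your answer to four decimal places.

0.1978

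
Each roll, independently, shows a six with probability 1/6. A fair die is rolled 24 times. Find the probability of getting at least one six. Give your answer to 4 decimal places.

P(at least one) = 1 − P(none) = 1 − (1 − 0.166667)^24
= 1 − 0.012579 = 0.987421

0.9874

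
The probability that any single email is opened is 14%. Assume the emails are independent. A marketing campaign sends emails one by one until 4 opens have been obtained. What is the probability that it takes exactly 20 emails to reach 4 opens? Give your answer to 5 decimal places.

Y = trial on which the fourth success occurs; negative binomial, r=4, p=0.14.
P(Y=20) = C(19,3) · p^4 · (1−p)^16
= 969 · 0.00038416 · 0.089531 = 0.0333281

0.03333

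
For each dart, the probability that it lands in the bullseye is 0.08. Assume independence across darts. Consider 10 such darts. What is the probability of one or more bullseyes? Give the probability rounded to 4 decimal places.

0.5656

P(at least one) = 1 − P(none) = 1 − (1 − 0.08)^10
= 1 − 0.434388 = 0.565612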